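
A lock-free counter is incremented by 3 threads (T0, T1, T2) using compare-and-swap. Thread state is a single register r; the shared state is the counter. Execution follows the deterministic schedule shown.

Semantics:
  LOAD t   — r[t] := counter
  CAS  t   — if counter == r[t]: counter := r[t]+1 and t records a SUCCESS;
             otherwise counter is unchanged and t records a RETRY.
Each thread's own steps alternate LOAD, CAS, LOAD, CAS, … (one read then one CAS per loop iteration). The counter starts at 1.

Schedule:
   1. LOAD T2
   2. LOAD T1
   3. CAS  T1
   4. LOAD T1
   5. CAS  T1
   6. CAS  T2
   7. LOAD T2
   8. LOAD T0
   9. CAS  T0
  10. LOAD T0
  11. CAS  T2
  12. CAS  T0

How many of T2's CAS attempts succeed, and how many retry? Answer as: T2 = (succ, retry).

   1) LOAD T2:  M=1  r_T2=1
   2) LOAD T1:  M=1  r_T1=1
   3) CAS  T1:  M=2  r_T1=1 ✓
   4) LOAD T1:  M=2  r_T1=2
   5) CAS  T1:  M=3  r_T1=2 ✓
   6) CAS  T2:  M=3  r_T2=1 ✗
   7) LOAD T2:  M=3  r_T2=3
   8) LOAD T0:  M=3  r_T0=3
   9) CAS  T0:  M=4  r_T0=3 ✓
  10) LOAD T0:  M=4  r_T0=4
  11) CAS  T2:  M=4  r_T2=3 ✗
  12) CAS  T0:  M=5  r_T0=4 ✓

T2 = (0, 2)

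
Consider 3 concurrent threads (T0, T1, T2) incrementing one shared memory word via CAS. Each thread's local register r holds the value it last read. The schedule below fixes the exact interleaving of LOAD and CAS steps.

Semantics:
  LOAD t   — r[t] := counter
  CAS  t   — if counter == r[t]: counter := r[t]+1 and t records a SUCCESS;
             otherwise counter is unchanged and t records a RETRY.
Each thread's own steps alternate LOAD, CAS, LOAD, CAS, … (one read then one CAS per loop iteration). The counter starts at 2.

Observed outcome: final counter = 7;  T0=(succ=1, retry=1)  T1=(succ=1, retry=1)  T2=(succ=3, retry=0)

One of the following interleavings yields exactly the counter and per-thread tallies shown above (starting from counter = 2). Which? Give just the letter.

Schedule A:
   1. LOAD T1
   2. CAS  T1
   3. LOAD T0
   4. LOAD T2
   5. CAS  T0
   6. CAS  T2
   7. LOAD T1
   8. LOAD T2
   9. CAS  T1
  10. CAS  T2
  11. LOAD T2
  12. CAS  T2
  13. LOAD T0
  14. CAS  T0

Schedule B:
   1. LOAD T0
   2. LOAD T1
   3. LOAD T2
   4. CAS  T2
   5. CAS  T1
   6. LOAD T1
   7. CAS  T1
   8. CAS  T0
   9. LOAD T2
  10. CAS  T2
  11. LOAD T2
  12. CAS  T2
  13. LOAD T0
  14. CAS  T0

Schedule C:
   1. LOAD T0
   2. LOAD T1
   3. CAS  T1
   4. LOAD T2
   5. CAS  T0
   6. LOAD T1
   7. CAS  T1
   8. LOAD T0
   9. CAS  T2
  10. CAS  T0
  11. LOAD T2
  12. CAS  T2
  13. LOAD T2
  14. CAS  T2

Simulating candidate B:
[1] T0.load  rd  (counter 2, T0.r 2)
[2] T1.load  rd  (counter 2, T1.r 2)
[3] T2.load  rd  (counter 2, T2.r 2)
[4] T2.cas  hit  (counter 3, T2.r 2)
[5] T1.cas  miss  (counter 3, T1.r 2)
[6] T1.load  rd  (counter 3, T1.r 3)
[7] T1.cas  hit  (counter 4, T1.r 3)
[8] T0.cas  miss  (counter 4, T0.r 2)
[9] T2.load  rd  (counter 4, T2.r 4)
[10] T2.cas  hit  (counter 5, T2.r 4)
[11] T2.load  rd  (counter 5, T2.r 5)
[12] T2.cas  hit  (counter 6, T2.r 5)
[13] T0.load  rd  (counter 6, T0.r 6)
[14] T0.cas  hit  (counter 7, T0.r 6)

B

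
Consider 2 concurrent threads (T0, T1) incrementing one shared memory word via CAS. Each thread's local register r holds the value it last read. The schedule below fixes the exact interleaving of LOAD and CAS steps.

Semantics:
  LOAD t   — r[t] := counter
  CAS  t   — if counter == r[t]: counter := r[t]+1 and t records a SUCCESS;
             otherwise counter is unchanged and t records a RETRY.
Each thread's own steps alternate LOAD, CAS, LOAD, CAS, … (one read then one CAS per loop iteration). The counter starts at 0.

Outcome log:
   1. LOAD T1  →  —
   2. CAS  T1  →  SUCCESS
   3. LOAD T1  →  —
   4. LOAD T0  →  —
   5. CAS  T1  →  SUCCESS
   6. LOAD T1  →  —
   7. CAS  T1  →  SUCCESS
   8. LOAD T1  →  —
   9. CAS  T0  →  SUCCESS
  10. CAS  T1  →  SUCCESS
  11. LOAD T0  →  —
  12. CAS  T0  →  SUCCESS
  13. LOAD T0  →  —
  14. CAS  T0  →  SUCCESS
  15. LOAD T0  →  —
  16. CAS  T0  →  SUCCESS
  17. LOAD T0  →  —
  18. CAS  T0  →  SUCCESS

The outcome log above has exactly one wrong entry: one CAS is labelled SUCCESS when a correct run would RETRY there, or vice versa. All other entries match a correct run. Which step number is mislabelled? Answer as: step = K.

Reference trace:
step 1: T1 LOAD ⇒ load; ctr=0 reg=0
step 2: T1 CAS ⇒ ok; ctr=1 reg=0
step 3: T1 LOAD ⇒ load; ctr=1 reg=1
step 4: T0 LOAD ⇒ load; ctr=1 reg=1
step 5: T1 CAS ⇒ ok; ctr=2 reg=1
step 6: T1 LOAD ⇒ load; ctr=2 reg=2
step 7: T1 CAS ⇒ ok; ctr=3 reg=2
step 8: T1 LOAD ⇒ load; ctr=3 reg=3
step 9: T0 CAS ⇒ retry; ctr=3 reg=1
step 10: T1 CAS ⇒ ok; ctr=4 reg=3
step 11: T0 LOAD ⇒ load; ctr=4 reg=4
step 12: T0 CAS ⇒ ok; ctr=5 reg=4
step 13: T0 LOAD ⇒ load; ctr=5 reg=5
step 14: T0 CAS ⇒ ok; ctr=6 reg=5
step 15: T0 LOAD ⇒ load; ctr=6 reg=6
step 16: T0 CAS ⇒ ok; ctr=7 reg=6
step 17: T0 LOAD ⇒ load; ctr=7 reg=7
step 18: T0 CAS ⇒ ok; ctr=8 reg=7
Log disagrees first at step 9.

step = 9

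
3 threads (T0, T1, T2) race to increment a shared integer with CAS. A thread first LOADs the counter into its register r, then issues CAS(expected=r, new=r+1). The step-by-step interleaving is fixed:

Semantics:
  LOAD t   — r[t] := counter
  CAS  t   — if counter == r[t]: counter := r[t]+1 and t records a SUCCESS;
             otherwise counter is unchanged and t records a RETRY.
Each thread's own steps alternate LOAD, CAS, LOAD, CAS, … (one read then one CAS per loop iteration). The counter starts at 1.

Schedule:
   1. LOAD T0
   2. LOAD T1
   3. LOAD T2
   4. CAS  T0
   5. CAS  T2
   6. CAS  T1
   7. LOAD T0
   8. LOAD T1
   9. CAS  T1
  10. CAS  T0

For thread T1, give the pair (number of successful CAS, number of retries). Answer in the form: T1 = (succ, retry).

step 1: T0 LOAD ⇒ load; ctr=1 reg=1
step 2: T1 LOAD ⇒ load; ctr=1 reg=1
step 3: T2 LOAD ⇒ load; ctr=1 reg=1
step 4: T0 CAS ⇒ ok; ctr=2 reg=1
step 5: T2 CAS ⇒ retry; ctr=2 reg=1
step 6: T1 CAS ⇒ retry; ctr=2 reg=1
step 7: T0 LOAD ⇒ load; ctr=2 reg=2
step 8: T1 LOAD ⇒ load; ctr=2 reg=2
step 9: T1 CAS ⇒ ok; ctr=3 reg=2
step 10: T0 CAS ⇒ retry; ctr=3 reg=2

T1 = (1, 1)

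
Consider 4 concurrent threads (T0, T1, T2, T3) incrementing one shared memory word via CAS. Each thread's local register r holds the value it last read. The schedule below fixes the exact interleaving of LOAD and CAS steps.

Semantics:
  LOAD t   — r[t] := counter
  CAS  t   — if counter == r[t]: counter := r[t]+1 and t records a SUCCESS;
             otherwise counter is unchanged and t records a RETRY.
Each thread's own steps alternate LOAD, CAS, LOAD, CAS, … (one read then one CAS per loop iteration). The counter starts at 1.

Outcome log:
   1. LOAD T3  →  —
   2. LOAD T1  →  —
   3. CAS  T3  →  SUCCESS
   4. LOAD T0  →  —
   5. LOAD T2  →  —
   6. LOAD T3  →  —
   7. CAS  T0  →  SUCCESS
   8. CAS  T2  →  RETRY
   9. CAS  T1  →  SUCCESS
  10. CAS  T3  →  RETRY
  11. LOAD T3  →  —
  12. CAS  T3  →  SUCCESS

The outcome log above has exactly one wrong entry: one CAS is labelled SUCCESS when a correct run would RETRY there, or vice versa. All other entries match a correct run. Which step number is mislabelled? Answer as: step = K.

Reference trace:
1. LOAD T3 → mem=1 r[T3]=1 [LOAD]
2. LOAD T1 → mem=1 r[T1]=1 [LOAD]
3. CAS T3 → mem=2 r[T3]=1 [OK]
4. LOAD T0 → mem=2 r[T0]=2 [LOAD]
5. LOAD T2 → mem=2 r[T2]=2 [LOAD]
6. LOAD T3 → mem=2 r[T3]=2 [LOAD]
7. CAS T0 → mem=3 r[T0]=2 [OK]
8. CAS T2 → mem=3 r[T2]=2 [RETRY]
9. CAS T1 → mem=3 r[T1]=1 [RETRY]
10. CAS T3 → mem=3 r[T3]=2 [RETRY]
11. LOAD T3 → mem=3 r[T3]=3 [LOAD]
12. CAS T3 → mem=4 r[T3]=3 [OK]
Mismatch at 9.

step = 9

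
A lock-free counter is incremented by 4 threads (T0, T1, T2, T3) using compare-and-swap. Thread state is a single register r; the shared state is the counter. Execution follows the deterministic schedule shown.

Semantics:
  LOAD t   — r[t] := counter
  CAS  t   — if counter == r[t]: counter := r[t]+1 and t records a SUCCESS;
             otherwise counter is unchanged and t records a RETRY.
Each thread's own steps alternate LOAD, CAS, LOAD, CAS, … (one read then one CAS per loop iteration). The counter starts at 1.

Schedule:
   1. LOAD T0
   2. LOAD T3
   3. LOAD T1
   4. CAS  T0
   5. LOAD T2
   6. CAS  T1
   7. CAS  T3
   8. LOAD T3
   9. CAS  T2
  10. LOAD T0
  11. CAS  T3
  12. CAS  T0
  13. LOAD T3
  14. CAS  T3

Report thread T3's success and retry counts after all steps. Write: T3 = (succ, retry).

T3 = (1, 2)

#1 T0 reads 1
#2 T3 reads 1
#3 T1 reads 1
#4 T0 CAS(1→2) writes; counter now 2
#5 T2 reads 2
#6 T1 CAS(1→2) fails; counter now 2
#7 T3 CAS(1→2) fails; counter now 2
#8 T3 reads 2
#9 T2 CAS(2→3) writes; counter now 3
#10 T0 reads 3
#11 T3 CAS(2→3) fails; counter now 3
#12 T0 CAS(3→4) writes; counter now 4
#13 T3 reads 4
#14 T3 CAS(4→5) writes; counter now 5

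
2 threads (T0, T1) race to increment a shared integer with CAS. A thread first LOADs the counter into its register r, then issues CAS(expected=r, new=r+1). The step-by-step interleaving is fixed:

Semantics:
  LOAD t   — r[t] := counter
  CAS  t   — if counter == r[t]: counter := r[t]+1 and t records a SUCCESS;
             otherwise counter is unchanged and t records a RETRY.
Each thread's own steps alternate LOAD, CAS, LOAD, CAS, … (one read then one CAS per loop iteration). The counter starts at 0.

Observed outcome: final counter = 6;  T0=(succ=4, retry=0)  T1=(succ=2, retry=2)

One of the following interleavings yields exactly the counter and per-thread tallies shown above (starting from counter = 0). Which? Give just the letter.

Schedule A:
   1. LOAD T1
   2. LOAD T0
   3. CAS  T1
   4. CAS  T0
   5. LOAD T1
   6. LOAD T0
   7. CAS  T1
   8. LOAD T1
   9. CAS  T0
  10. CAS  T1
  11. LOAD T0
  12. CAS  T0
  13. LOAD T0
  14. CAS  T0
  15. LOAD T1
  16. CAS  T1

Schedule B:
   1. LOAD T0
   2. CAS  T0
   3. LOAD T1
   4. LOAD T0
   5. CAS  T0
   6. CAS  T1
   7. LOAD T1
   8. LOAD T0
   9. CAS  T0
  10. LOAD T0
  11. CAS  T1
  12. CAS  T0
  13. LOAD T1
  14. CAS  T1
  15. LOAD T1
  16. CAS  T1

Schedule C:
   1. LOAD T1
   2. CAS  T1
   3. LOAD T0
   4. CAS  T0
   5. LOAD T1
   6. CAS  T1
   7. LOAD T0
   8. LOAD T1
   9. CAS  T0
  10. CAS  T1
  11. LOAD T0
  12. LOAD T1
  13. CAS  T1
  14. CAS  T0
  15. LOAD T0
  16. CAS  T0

Tracing schedule B:
[1] T0.load  rd  (counter 0, T0.r 0)
[2] T0.cas  hit  (counter 1, T0.r 0)
[3] T1.load  rd  (counter 1, T1.r 1)
[4] T0.load  rd  (counter 1, T0.r 1)
[5] T0.cas  hit  (counter 2, T0.r 1)
[6] T1.cas  miss  (counter 2, T1.r 1)
[7] T1.load  rd  (counter 2, T1.r 2)
[8] T0.load  rd  (counter 2, T0.r 2)
[9] T0.cas  hit  (counter 3, T0.r 2)
[10] T0.load  rd  (counter 3, T0.r 3)
[11] T1.cas  miss  (counter 3, T1.r 2)
[12] T0.cas  hit  (counter 4, T0.r 3)
[13] T1.load  rd  (counter 4, T1.r 4)
[14] T1.cas  hit  (counter 5, T1.r 4)
[15] T1.load  rd  (counter 5, T1.r 5)
[16] T1.cas  hit  (counter 6, T1.r 5)

B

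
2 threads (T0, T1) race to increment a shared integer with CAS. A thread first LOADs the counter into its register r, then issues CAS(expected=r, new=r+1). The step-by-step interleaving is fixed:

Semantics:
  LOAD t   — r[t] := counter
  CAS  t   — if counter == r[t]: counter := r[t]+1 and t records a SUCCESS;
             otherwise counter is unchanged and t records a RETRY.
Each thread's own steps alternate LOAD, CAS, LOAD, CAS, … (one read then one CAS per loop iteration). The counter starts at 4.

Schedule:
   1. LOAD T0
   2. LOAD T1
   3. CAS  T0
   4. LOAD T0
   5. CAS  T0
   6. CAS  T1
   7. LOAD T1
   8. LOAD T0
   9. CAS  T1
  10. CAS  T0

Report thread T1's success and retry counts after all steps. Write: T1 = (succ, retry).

step 1: T0 LOAD ⇒ load; ctr=4 reg=4
step 2: T1 LOAD ⇒ load; ctr=4 reg=4
step 3: T0 CAS ⇒ ok; ctr=5 reg=4
step 4: T0 LOAD ⇒ load; ctr=5 reg=5
step 5: T0 CAS ⇒ ok; ctr=6 reg=5
step 6: T1 CAS ⇒ retry; ctr=6 reg=4
step 7: T1 LOAD ⇒ load; ctr=6 reg=6
step 8: T0 LOAD ⇒ load; ctr=6 reg=6
step 9: T1 CAS ⇒ ok; ctr=7 reg=6
step 10: T0 CAS ⇒ retry; ctr=7 reg=6

T1 = (1, 1)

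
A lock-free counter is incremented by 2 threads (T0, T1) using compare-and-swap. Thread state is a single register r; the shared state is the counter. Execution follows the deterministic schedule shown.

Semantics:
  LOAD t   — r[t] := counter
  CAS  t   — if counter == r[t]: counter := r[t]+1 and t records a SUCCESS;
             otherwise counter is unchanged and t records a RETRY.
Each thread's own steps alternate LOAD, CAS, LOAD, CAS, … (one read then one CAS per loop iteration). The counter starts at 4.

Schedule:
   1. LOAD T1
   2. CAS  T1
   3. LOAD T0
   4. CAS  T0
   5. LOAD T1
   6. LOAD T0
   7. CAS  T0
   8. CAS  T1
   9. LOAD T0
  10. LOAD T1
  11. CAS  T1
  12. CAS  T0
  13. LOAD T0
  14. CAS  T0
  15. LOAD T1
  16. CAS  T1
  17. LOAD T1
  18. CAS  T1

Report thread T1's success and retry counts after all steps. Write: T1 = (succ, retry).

#1 T1 reads 4
#2 T1 CAS(4→5) writes; counter now 5
#3 T0 reads 5
#4 T0 CAS(5→6) writes; counter now 6
#5 T1 reads 6
#6 T0 reads 6
#7 T0 CAS(6→7) writes; counter now 7
#8 T1 CAS(6→7) fails; counter now 7
#9 T0 reads 7
#10 T1 reads 7
#11 T1 CAS(7→8) writes; counter now 8
#12 T0 CAS(7→8) fails; counter now 8
#13 T0 reads 8
#14 T0 CAS(8→9) writes; counter now 9
#15 T1 reads 9
#16 T1 CAS(9→10) writes; counter now 10
#17 T1 reads 10
#18 T1 CAS(10→11) writes; counter now 11

T1 = (4, 1)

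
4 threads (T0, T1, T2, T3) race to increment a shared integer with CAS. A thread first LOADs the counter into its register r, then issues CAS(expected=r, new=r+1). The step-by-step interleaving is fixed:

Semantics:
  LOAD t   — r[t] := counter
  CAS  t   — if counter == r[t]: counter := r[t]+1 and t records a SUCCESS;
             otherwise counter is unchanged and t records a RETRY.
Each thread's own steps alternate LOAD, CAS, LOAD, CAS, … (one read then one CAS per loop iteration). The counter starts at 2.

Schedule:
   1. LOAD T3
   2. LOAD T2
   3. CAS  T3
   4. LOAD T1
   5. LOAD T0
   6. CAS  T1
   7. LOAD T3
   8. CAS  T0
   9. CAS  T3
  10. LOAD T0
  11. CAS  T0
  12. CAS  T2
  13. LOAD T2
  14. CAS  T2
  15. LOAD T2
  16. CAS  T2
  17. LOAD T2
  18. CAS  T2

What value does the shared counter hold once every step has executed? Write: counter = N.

counter = 9

   1) LOAD T3:  M=2  r_T3=2
   2) LOAD T2:  M=2  r_T2=2
   3) CAS  T3:  M=3  r_T3=2 ✓
   4) LOAD T1:  M=3  r_T1=3
   5) LOAD T0:  M=3  r_T0=3
   6) CAS  T1:  M=4  r_T1=3 ✓
   7) LOAD T3:  M=4  r_T3=4
   8) CAS  T0:  M=4  r_T0=3 ✗
   9) CAS  T3:  M=5  r_T3=4 ✓
  10) LOAD T0:  M=5  r_T0=5
  11) CAS  T0:  M=6  r_T0=5 ✓
  12) CAS  T2:  M=6  r_T2=2 ✗
  13) LOAD T2:  M=6  r_T2=6
  14) CAS  T2:  M=7  r_T2=6 ✓
  15) LOAD T2:  M=7  r_T2=7
  16) CAS  T2:  M=8  r_T2=7 ✓
  17) LOAD T2:  M=8  r_T2=8
  18) CAS  T2:  M=9  r_T2=8 ✓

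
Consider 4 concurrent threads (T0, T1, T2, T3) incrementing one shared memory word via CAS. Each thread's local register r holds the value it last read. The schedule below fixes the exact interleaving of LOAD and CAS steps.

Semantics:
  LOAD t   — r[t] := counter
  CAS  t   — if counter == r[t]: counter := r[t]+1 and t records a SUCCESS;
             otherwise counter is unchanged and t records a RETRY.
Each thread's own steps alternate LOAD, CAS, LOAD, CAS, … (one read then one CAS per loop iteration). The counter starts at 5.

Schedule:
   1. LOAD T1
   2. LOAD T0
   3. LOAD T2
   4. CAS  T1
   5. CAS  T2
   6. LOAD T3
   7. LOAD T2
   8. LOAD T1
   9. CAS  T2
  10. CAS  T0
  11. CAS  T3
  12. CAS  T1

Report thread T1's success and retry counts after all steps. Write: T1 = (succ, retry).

[1] T1.load  rd  (counter 5, T1.r 5)
[2] T0.load  rd  (counter 5, T0.r 5)
[3] T2.load  rd  (counter 5, T2.r 5)
[4] T1.cas  hit  (counter 6, T1.r 5)
[5] T2.cas  miss  (counter 6, T2.r 5)
[6] T3.load  rd  (counter 6, T3.r 6)
[7] T2.load  rd  (counter 6, T2.r 6)
[8] T1.load  rd  (counter 6, T1.r 6)
[9] T2.cas  hit  (counter 7, T2.r 6)
[10] T0.cas  miss  (counter 7, T0.r 5)
[11] T3.cas  miss  (counter 7, T3.r 6)
[12] T1.cas  miss  (counter 7, T1.r 6)

T1 = (1, 1)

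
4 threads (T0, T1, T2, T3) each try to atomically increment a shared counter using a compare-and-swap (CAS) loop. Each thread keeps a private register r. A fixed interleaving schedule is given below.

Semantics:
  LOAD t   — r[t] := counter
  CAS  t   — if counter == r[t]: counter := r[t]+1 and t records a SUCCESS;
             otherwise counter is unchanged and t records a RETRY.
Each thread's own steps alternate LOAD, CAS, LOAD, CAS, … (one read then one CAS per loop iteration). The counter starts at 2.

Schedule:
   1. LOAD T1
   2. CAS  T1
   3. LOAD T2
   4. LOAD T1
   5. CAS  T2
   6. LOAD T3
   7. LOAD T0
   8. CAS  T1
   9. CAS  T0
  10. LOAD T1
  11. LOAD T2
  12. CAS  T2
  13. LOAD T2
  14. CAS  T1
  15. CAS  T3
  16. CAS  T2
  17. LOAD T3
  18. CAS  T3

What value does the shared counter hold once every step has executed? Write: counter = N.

[1] T1.load  rd  (counter 2, T1.r 2)
[2] T1.cas  hit  (counter 3, T1.r 2)
[3] T2.load  rd  (counter 3, T2.r 3)
[4] T1.load  rd  (counter 3, T1.r 3)
[5] T2.cas  hit  (counter 4, T2.r 3)
[6] T3.load  rd  (counter 4, T3.r 4)
[7] T0.load  rd  (counter 4, T0.r 4)
[8] T1.cas  miss  (counter 4, T1.r 3)
[9] T0.cas  hit  (counter 5, T0.r 4)
[10] T1.load  rd  (counter 5, T1.r 5)
[11] T2.load  rd  (counter 5, T2.r 5)
[12] T2.cas  hit  (counter 6, T2.r 5)
[13] T2.load  rd  (counter 6, T2.r 6)
[14] T1.cas  miss  (counter 6, T1.r 5)
[15] T3.cas  miss  (counter 6, T3.r 4)
[16] T2.cas  hit  (counter 7, T2.r 6)
[17] T3.load  rd  (counter 7, T3.r 7)
[18] T3.cas  hit  (counter 8, T3.r 7)

counter = 8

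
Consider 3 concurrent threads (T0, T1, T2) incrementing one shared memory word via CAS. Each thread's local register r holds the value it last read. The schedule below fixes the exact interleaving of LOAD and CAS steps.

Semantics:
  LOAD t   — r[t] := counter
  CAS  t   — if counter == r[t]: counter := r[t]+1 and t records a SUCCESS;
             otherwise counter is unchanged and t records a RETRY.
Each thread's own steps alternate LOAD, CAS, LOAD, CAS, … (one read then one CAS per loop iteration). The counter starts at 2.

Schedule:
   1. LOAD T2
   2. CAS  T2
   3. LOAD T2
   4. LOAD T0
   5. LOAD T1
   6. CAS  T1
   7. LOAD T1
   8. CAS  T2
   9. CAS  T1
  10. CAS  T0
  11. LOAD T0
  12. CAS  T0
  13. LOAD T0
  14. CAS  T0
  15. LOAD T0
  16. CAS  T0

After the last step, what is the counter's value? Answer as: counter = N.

   1) LOAD T2:  M=2  r_T2=2
   2) CAS  T2:  M=3  r_T2=2 ✓
   3) LOAD T2:  M=3  r_T2=3
   4) LOAD T0:  M=3  r_T0=3
   5) LOAD T1:  M=3  r_T1=3
   6) CAS  T1:  M=4  r_T1=3 ✓
   7) LOAD T1:  M=4  r_T1=4
   8) CAS  T2:  M=4  r_T2=3 ✗
   9) CAS  T1:  M=5  r_T1=4 ✓
  10) CAS  T0:  M=5  r_T0=3 ✗
  11) LOAD T0:  M=5  r_T0=5
  12) CAS  T0:  M=6  r_T0=5 ✓
  13) LOAD T0:  M=6  r_T0=6
  14) CAS  T0:  M=7  r_T0=6 ✓
  15) LOAD T0:  M=7  r_T0=7
  16) CAS  T0:  M=8  r_T0=7 ✓

counter = 8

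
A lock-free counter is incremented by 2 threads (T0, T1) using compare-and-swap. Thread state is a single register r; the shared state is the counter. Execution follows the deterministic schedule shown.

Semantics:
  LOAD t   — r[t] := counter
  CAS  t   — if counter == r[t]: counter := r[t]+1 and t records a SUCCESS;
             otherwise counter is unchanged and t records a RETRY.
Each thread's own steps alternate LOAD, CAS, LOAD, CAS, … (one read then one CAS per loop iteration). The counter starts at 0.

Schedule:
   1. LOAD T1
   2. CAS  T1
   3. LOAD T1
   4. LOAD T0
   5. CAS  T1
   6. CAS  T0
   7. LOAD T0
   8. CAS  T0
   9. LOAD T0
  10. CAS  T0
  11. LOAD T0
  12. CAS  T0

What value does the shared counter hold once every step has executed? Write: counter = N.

counter = 5

[1] T1.load  rd  (counter 0, T1.r 0)
[2] T1.cas  hit  (counter 1, T1.r 0)
[3] T1.load  rd  (counter 1, T1.r 1)
[4] T0.load  rd  (counter 1, T0.r 1)
[5] T1.cas  hit  (counter 2, T1.r 1)
[6] T0.cas  miss  (counter 2, T0.r 1)
[7] T0.load  rd  (counter 2, T0.r 2)
[8] T0.cas  hit  (counter 3, T0.r 2)
[9] T0.load  rd  (counter 3, T0.r 3)
[10] T0.cas  hit  (counter 4, T0.r 3)
[11] T0.load  rd  (counter 4, T0.r 4)
[12] T0.cas  hit  (counter 5, T0.r 4)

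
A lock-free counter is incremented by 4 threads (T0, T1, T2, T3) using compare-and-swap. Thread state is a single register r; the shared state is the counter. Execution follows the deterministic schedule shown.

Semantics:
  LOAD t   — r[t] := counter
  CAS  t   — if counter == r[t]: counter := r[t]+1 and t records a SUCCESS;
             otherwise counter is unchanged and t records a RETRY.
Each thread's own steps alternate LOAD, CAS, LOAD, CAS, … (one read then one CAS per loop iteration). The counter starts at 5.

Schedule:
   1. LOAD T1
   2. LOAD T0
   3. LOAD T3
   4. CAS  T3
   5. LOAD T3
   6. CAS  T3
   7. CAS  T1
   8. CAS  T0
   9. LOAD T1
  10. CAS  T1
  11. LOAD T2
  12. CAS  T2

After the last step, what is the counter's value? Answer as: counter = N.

counter = 9

#1 T1 reads 5
#2 T0 reads 5
#3 T3 reads 5
#4 T3 CAS(5→6) writes; counter now 6
#5 T3 reads 6
#6 T3 CAS(6→7) writes; counter now 7
#7 T1 CAS(5→6) fails; counter now 7
#8 T0 CAS(5→6) fails; counter now 7
#9 T1 reads 7
#10 T1 CAS(7→8) writes; counter now 8
#11 T2 reads 8
#12 T2 CAS(8→9) writes; counter now 9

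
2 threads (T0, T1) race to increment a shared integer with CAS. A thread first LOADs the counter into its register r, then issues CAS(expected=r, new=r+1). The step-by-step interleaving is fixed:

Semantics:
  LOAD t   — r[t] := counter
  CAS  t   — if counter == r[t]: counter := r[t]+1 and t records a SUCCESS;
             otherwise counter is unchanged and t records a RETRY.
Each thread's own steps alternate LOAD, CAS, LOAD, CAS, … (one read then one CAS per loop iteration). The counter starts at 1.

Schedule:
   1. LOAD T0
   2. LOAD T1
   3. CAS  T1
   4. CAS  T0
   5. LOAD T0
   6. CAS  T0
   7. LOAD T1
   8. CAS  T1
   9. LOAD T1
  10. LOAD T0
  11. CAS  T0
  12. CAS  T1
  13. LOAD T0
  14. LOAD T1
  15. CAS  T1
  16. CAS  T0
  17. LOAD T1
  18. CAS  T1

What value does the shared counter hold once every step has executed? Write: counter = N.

#1 T0 reads 1
#2 T1 reads 1
#3 T1 CAS(1→2) writes; counter now 2
#4 T0 CAS(1→2) fails; counter now 2
#5 T0 reads 2
#6 T0 CAS(2→3) writes; counter now 3
#7 T1 reads 3
#8 T1 CAS(3→4) writes; counter now 4
#9 T1 reads 4
#10 T0 reads 4
#11 T0 CAS(4→5) writes; counter now 5
#12 T1 CAS(4→5) fails; counter now 5
#13 T0 reads 5
#14 T1 reads 5
#15 T1 CAS(5→6) writes; counter now 6
#16 T0 CAS(5→6) fails; counter now 6
#17 T1 reads 6
#18 T1 CAS(6→7) writes; counter now 7

counter = 7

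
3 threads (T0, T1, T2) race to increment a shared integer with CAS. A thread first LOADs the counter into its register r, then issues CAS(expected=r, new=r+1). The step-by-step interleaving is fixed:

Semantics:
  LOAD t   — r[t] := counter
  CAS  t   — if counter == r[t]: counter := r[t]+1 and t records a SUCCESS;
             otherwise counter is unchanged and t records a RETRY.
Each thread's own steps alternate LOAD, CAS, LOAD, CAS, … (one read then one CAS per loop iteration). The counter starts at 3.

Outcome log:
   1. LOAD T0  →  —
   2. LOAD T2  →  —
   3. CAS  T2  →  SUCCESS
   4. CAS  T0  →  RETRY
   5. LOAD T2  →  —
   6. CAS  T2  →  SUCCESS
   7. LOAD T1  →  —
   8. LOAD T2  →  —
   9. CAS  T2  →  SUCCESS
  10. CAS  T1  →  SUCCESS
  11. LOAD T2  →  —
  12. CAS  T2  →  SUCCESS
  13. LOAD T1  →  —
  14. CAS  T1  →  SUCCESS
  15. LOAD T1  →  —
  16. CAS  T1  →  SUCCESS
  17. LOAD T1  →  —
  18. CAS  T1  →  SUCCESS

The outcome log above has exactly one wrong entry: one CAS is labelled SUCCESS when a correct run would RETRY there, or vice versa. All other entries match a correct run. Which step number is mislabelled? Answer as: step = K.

step = 10

Correct run:
   1) LOAD T0:  M=3  r_T0=3
   2) LOAD T2:  M=3  r_T2=3
   3) CAS  T2:  M=4  r_T2=3 ✓
   4) CAS  T0:  M=4  r_T0=3 ✗
   5) LOAD T2:  M=4  r_T2=4
   6) CAS  T2:  M=5  r_T2=4 ✓
   7) LOAD T1:  M=5  r_T1=5
   8) LOAD T2:  M=5  r_T2=5
   9) CAS  T2:  M=6  r_T2=5 ✓
  10) CAS  T1:  M=6  r_T1=5 ✗
  11) LOAD T2:  M=6  r_T2=6
  12) CAS  T2:  M=7  r_T2=6 ✓
  13) LOAD T1:  M=7  r_T1=7
  14) CAS  T1:  M=8  r_T1=7 ✓
  15) LOAD T1:  M=8  r_T1=8
  16) CAS  T1:  M=9  r_T1=8 ✓
  17) LOAD T1:  M=9  r_T1=9
  18) CAS  T1:  M=10  r_T1=9 ✓
Mismatch at 10.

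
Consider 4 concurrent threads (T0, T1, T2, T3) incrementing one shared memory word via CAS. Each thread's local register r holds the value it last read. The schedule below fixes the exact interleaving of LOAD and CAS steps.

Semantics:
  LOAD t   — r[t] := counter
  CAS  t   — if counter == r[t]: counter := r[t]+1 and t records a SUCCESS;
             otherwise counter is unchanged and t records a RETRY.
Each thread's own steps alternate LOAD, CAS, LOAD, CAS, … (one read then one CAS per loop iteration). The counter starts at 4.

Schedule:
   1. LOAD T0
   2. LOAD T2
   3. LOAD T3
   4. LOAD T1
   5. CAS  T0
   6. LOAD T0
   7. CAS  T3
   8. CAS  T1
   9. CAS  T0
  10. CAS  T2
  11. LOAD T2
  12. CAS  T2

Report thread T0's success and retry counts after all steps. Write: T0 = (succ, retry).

T0 LOAD — after: cnt=4, r=4 — load
T2 LOAD — after: cnt=4, r=4 — load
T3 LOAD — after: cnt=4, r=4 — load
T1 LOAD — after: cnt=4, r=4 — load
T0 CAS — after: cnt=5, r=4 — ok
T0 LOAD — after: cnt=5, r=5 — load
T3 CAS — after: cnt=5, r=4 — retry
T1 CAS — after: cnt=5, r=4 — retry
T0 CAS — after: cnt=6, r=5 — ok
T2 CAS — after: cnt=6, r=4 — retry
T2 LOAD — after: cnt=6, r=6 — load
T2 CAS — after: cnt=7, r=6 — ok

T0 = (2, 0)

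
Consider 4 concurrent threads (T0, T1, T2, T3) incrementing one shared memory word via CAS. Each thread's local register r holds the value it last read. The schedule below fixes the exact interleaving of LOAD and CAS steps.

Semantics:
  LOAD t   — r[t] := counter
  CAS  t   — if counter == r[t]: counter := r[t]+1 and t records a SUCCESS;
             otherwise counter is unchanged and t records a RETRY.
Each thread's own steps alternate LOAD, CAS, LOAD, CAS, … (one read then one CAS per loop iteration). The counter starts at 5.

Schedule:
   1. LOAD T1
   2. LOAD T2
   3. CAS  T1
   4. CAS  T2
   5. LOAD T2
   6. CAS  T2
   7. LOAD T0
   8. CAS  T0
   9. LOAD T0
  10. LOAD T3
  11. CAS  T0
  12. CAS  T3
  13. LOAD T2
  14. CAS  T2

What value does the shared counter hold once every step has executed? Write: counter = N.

counter = 10

[1] T1.load  rd  (counter 5, T1.r 5)
[2] T2.load  rd  (counter 5, T2.r 5)
[3] T1.cas  hit  (counter 6, T1.r 5)
[4] T2.cas  miss  (counter 6, T2.r 5)
[5] T2.load  rd  (counter 6, T2.r 6)
[6] T2.cas  hit  (counter 7, T2.r 6)
[7] T0.load  rd  (counter 7, T0.r 7)
[8] T0.cas  hit  (counter 8, T0.r 7)
[9] T0.load  rd  (counter 8, T0.r 8)
[10] T3.load  rd  (counter 8, T3.r 8)
[11] T0.cas  hit  (counter 9, T0.r 8)
[12] T3.cas  miss  (counter 9, T3.r 8)
[13] T2.load  rd  (counter 9, T2.r 9)
[14] T2.cas  hit  (counter 10, T2.r 9)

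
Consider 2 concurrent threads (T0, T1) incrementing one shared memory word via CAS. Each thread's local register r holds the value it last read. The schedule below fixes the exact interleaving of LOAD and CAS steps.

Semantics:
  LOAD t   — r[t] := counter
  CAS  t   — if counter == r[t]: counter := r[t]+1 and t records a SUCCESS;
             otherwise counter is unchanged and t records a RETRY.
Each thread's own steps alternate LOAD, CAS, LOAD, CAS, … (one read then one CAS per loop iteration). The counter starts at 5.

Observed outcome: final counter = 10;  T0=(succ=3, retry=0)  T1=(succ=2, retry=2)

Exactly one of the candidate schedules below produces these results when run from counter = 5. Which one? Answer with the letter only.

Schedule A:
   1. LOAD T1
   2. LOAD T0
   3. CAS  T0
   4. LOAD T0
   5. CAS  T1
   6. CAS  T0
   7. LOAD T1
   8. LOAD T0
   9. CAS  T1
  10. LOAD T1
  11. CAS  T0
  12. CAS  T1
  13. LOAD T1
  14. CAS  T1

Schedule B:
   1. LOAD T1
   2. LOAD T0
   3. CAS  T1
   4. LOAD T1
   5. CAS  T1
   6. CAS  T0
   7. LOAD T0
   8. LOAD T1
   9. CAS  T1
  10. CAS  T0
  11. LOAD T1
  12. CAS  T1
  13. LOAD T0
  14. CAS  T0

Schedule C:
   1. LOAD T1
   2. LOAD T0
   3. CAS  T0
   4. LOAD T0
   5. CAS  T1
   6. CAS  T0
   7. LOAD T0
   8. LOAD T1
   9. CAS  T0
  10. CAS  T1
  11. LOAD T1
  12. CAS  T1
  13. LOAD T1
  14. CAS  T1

C

Tracing schedule C:
T1 LOAD — after: cnt=5, r=5 — load
T0 LOAD — after: cnt=5, r=5 — load
T0 CAS — after: cnt=6, r=5 — ok
T0 LOAD — after: cnt=6, r=6 — load
T1 CAS — after: cnt=6, r=5 — retry
T0 CAS — after: cnt=7, r=6 — ok
T0 LOAD — after: cnt=7, r=7 — load
T1 LOAD — after: cnt=7, r=7 — load
T0 CAS — after: cnt=8, r=7 — ok
T1 CAS — after: cnt=8, r=7 — retry
T1 LOAD — after: cnt=8, r=8 — load
T1 CAS — after: cnt=9, r=8 — ok
T1 LOAD — after: cnt=9, r=9 — load
T1 CAS — after: cnt=10, r=9 — ok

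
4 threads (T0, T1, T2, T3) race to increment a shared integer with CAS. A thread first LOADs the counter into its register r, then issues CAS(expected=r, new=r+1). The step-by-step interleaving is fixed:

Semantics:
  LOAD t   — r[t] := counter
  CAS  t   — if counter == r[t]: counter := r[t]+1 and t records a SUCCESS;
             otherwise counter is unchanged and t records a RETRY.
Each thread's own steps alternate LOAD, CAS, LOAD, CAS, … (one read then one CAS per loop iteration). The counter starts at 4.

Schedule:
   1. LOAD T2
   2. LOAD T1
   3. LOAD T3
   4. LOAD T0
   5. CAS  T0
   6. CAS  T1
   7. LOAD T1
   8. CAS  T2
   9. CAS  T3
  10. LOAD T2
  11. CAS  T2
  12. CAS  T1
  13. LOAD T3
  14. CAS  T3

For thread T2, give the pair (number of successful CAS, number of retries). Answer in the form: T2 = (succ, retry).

   1) LOAD T2:  M=4  r_T2=4
   2) LOAD T1:  M=4  r_T1=4
   3) LOAD T3:  M=4  r_T3=4
   4) LOAD T0:  M=4  r_T0=4
   5) CAS  T0:  M=5  r_T0=4 ✓
   6) CAS  T1:  M=5  r_T1=4 ✗
   7) LOAD T1:  M=5  r_T1=5
   8) CAS  T2:  M=5  r_T2=4 ✗
   9) CAS  T3:  M=5  r_T3=4 ✗
  10) LOAD T2:  M=5  r_T2=5
  11) CAS  T2:  M=6  r_T2=5 ✓
  12) CAS  T1:  M=6  r_T1=5 ✗
  13) LOAD T3:  M=6  r_T3=6
  14) CAS  T3:  M=7  r_T3=6 ✓

T2 = (1, 1)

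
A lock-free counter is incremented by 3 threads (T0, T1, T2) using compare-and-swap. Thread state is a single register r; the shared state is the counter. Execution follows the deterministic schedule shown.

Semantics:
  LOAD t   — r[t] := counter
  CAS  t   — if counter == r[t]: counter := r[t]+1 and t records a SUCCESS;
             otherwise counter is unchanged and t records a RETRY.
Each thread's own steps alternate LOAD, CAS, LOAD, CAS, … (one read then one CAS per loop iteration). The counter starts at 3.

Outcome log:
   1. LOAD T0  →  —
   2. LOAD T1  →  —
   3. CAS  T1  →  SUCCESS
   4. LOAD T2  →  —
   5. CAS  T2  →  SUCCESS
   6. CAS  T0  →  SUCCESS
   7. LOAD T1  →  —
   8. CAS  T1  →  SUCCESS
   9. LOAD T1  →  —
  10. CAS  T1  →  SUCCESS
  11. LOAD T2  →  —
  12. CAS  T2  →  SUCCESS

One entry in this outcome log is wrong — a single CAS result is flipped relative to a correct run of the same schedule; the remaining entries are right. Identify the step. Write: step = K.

Re-executing:
[1] T0.load  rd  (counter 3, T0.r 3)
[2] T1.load  rd  (counter 3, T1.r 3)
[3] T1.cas  hit  (counter 4, T1.r 3)
[4] T2.load  rd  (counter 4, T2.r 4)
[5] T2.cas  hit  (counter 5, T2.r 4)
[6] T0.cas  miss  (counter 5, T0.r 3)
[7] T1.load  rd  (counter 5, T1.r 5)
[8] T1.cas  hit  (counter 6, T1.r 5)
[9] T1.load  rd  (counter 6, T1.r 6)
[10] T1.cas  hit  (counter 7, T1.r 6)
[11] T2.load  rd  (counter 7, T2.r 7)
[12] T2.cas  hit  (counter 8, T2.r 7)
Flip is step 6.

step = 6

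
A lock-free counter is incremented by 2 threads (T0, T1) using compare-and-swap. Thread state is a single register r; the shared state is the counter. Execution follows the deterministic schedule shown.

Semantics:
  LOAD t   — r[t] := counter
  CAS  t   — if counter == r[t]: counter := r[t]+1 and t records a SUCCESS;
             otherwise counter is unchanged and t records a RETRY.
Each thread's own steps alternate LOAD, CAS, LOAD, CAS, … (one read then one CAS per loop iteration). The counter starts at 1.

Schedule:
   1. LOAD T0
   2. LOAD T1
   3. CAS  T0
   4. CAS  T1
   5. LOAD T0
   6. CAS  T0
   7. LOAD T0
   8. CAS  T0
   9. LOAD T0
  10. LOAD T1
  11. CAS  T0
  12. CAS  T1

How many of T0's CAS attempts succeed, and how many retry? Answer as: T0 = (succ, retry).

#1 T0 reads 1
#2 T1 reads 1
#3 T0 CAS(1→2) writes; counter now 2
#4 T1 CAS(1→2) fails; counter now 2
#5 T0 reads 2
#6 T0 CAS(2→3) writes; counter now 3
#7 T0 reads 3
#8 T0 CAS(3→4) writes; counter now 4
#9 T0 reads 4
#10 T1 reads 4
#11 T0 CAS(4→5) writes; counter now 5
#12 T1 CAS(4→5) fails; counter now 5

T0 = (4, 0)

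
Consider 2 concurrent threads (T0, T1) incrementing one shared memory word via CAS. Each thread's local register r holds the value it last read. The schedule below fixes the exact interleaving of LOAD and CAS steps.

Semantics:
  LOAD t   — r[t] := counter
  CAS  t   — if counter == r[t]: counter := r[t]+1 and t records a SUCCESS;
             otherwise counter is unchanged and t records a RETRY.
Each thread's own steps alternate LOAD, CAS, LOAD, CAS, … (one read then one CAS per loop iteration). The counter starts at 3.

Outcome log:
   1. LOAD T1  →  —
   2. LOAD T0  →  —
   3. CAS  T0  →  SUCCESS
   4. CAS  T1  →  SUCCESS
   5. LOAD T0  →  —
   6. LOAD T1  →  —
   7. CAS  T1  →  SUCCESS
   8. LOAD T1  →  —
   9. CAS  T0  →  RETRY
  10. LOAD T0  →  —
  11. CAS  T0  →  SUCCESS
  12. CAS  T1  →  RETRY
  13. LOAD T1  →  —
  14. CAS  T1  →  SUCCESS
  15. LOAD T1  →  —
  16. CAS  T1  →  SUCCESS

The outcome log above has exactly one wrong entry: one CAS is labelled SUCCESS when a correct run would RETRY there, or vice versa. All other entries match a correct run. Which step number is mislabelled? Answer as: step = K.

Reference trace:
T1 LOAD — after: cnt=3, r=3 — load
T0 LOAD — after: cnt=3, r=3 — load
T0 CAS — after: cnt=4, r=3 — ok
T1 CAS — after: cnt=4, r=3 — retry
T0 LOAD — after: cnt=4, r=4 — load
T1 LOAD — after: cnt=4, r=4 — load
T1 CAS — after: cnt=5, r=4 — ok
T1 LOAD — after: cnt=5, r=5 — load
T0 CAS — after: cnt=5, r=4 — retry
T0 LOAD — after: cnt=5, r=5 — load
T0 CAS — after: cnt=6, r=5 — ok
T1 CAS — after: cnt=6, r=5 — retry
T1 LOAD — after: cnt=6, r=6 — load
T1 CAS — after: cnt=7, r=6 — ok
T1 LOAD — after: cnt=7, r=7 — load
T1 CAS — after: cnt=8, r=7 — ok
Log disagrees first at step 4.

step = 4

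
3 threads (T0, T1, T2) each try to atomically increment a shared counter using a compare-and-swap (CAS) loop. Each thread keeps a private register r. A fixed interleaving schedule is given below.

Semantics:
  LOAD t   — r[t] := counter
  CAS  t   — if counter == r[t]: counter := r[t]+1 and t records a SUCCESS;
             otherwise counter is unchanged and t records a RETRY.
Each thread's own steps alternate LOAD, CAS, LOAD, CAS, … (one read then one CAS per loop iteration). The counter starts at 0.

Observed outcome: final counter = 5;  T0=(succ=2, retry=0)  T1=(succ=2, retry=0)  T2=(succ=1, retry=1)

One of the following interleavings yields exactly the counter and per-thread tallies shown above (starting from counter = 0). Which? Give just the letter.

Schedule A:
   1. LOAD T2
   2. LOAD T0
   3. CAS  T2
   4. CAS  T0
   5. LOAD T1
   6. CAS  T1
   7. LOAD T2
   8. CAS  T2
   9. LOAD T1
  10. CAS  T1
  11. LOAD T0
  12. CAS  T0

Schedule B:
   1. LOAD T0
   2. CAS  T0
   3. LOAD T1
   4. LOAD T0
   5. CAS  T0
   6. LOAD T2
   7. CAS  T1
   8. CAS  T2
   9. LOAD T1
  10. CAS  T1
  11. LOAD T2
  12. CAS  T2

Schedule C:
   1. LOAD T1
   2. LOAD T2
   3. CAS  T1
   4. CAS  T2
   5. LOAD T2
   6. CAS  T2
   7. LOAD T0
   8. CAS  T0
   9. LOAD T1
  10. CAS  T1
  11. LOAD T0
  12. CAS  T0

C

Tracing schedule C:
1. LOAD T1 → mem=0 r[T1]=0 [LOAD]
2. LOAD T2 → mem=0 r[T2]=0 [LOAD]
3. CAS T1 → mem=1 r[T1]=0 [OK]
4. CAS T2 → mem=1 r[T2]=0 [RETRY]
5. LOAD T2 → mem=1 r[T2]=1 [LOAD]
6. CAS T2 → mem=2 r[T2]=1 [OK]
7. LOAD T0 → mem=2 r[T0]=2 [LOAD]
8. CAS T0 → mem=3 r[T0]=2 [OK]
9. LOAD T1 → mem=3 r[T1]=3 [LOAD]
10. CAS T1 → mem=4 r[T1]=3 [OK]
11. LOAD T0 → mem=4 r[T0]=4 [LOAD]
12. CAS T0 → mem=5 r[T0]=4 [OK]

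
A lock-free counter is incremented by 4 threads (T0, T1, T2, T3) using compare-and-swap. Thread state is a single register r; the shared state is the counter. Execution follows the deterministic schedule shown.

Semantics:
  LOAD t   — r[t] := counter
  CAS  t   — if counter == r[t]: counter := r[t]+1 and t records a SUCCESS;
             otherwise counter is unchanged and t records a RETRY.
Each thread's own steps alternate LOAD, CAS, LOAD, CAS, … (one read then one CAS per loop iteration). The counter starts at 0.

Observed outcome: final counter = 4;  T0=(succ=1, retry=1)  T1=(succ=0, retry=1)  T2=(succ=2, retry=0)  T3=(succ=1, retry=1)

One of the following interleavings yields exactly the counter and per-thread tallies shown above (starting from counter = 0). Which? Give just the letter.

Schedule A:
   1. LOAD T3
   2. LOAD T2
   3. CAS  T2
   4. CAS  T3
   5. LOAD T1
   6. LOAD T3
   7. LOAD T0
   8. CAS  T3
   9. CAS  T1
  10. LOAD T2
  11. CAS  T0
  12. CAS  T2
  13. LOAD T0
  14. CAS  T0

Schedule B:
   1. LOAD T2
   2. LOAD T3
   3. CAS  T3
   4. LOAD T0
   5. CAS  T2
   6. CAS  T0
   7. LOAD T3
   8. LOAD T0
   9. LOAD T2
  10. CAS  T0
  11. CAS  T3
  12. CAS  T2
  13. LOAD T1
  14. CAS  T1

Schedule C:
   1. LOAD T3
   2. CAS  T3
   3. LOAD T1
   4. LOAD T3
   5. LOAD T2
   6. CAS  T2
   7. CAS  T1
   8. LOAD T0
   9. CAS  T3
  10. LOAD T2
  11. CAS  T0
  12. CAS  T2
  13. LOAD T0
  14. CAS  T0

Simulating candidate A:
T3 LOAD — after: cnt=0, r=0 — load
T2 LOAD — after: cnt=0, r=0 — load
T2 CAS — after: cnt=1, r=0 — ok
T3 CAS — after: cnt=1, r=0 — retry
T1 LOAD — after: cnt=1, r=1 — load
T3 LOAD — after: cnt=1, r=1 — load
T0 LOAD — after: cnt=1, r=1 — load
T3 CAS — after: cnt=2, r=1 — ok
T1 CAS — after: cnt=2, r=1 — retry
T2 LOAD — after: cnt=2, r=2 — load
T0 CAS — after: cnt=2, r=1 — retry
T2 CAS — after: cnt=3, r=2 — ok
T0 LOAD — after: cnt=3, r=3 — load
T0 CAS — after: cnt=4, r=3 — ok

A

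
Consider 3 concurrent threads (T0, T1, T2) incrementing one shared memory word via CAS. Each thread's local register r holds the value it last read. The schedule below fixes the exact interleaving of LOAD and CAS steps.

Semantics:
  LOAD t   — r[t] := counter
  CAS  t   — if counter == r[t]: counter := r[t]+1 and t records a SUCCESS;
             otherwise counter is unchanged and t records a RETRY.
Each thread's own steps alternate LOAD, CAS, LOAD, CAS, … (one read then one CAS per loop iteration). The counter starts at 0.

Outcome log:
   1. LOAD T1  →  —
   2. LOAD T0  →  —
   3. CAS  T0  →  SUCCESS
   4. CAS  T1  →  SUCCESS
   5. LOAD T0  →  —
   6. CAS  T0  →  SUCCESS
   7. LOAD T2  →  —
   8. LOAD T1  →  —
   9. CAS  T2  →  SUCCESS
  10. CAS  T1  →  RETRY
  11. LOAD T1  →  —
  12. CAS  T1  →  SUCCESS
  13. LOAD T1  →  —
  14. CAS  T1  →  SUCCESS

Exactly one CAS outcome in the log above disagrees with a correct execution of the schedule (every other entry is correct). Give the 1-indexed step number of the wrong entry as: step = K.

step = 4

Reference trace:
   1) LOAD T1:  M=0  r_T1=0
   2) LOAD T0:  M=0  r_T0=0
   3) CAS  T0:  M=1  r_T0=0 ✓
   4) CAS  T1:  M=1  r_T1=0 ✗
   5) LOAD T0:  M=1  r_T0=1
   6) CAS  T0:  M=2  r_T0=1 ✓
   7) LOAD T2:  M=2  r_T2=2
   8) LOAD T1:  M=2  r_T1=2
   9) CAS  T2:  M=3  r_T2=2 ✓
  10) CAS  T1:  M=3  r_T1=2 ✗
  11) LOAD T1:  M=3  r_T1=3
  12) CAS  T1:  M=4  r_T1=3 ✓
  13) LOAD T1:  M=4  r_T1=4
  14) CAS  T1:  M=5  r_T1=4 ✓
Flip is step 4.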